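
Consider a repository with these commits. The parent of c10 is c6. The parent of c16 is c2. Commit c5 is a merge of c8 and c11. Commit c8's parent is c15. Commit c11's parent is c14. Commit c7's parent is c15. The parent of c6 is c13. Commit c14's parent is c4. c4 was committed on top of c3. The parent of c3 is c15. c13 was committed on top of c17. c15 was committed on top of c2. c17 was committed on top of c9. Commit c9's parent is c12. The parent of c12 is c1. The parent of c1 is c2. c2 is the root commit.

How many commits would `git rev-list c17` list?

Walking parent pointers from c17: reachable set = {c1, c12, c17, c2, c9}.
That is 5 commits.

5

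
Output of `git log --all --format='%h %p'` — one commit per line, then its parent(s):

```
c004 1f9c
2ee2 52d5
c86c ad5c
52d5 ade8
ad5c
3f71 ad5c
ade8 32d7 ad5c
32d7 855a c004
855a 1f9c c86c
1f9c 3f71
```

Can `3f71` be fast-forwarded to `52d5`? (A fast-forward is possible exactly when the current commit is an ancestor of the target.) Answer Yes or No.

A fast-forward from 3f71 to 52d5 is possible iff 3f71 is an ancestor of 52d5.
Ancestors of 52d5: {1f9c, 32d7, 3f71, 52d5, 855a, ad5c, ade8, c004, c86c}.
3f71 is among them, so fast-forward is possible.

Yes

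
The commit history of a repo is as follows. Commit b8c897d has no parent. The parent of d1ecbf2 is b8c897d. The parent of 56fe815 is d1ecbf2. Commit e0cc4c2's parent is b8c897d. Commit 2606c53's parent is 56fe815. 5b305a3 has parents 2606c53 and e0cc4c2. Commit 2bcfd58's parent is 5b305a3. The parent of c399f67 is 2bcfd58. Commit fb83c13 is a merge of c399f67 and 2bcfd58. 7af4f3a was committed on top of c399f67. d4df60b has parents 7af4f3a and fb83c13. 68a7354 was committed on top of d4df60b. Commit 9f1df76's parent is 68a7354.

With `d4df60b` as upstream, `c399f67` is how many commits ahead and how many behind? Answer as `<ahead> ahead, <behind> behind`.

Reachable from c399f67: {2606c53, 2bcfd58, 56fe815, 5b305a3, b8c897d, c399f67, d1ecbf2, e0cc4c2}.
Reachable from d4df60b: {2606c53, 2bcfd58, 56fe815, 5b305a3, 7af4f3a, b8c897d, c399f67, d1ecbf2, d4df60b, e0cc4c2, fb83c13}.
Only in c399f67's history (ahead): {} — 0.
Only in d4df60b's history (behind): {7af4f3a, d4df60b, fb83c13} — 3.

0 ahead, 3 behind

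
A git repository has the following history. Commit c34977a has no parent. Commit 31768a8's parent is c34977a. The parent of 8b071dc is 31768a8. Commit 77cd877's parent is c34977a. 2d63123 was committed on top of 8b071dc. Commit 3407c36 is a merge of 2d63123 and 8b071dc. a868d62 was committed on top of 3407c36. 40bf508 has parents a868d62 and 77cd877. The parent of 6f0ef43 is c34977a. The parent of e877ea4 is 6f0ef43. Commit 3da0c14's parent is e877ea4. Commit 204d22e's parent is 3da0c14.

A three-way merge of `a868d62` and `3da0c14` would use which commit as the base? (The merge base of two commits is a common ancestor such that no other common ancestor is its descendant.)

c34977a

Ancestors of a868d62: {2d63123, 31768a8, 3407c36, 8b071dc, a868d62, c34977a}.
Ancestors of 3da0c14: {3da0c14, 6f0ef43, c34977a, e877ea4}.
Common ancestors: {c34977a}.
The only common ancestor is c34977a, so it is the merge base.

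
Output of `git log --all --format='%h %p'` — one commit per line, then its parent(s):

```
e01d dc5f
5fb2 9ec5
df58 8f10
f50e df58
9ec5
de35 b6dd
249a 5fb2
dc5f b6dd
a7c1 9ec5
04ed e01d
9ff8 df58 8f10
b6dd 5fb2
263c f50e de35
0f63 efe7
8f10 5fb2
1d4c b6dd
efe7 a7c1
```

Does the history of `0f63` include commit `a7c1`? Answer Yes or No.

Ancestors of 0f63 (commits reachable by following parents): {0f63, 9ec5, a7c1, efe7}.
a7c1 is in that set, so it is an ancestor of 0f63.

Yes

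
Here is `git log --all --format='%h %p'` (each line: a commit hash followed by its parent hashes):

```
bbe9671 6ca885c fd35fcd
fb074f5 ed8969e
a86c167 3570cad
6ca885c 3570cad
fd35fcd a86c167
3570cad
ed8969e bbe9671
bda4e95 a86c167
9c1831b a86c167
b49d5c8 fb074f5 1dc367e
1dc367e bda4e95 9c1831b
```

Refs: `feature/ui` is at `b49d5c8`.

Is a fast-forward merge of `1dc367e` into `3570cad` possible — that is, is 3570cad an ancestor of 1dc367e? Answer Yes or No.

A fast-forward from 3570cad to 1dc367e is possible iff 3570cad is an ancestor of 1dc367e.
Ancestors of 1dc367e: {1dc367e, 3570cad, 9c1831b, a86c167, bda4e95}.
3570cad is among them, so fast-forward is possible.

Yes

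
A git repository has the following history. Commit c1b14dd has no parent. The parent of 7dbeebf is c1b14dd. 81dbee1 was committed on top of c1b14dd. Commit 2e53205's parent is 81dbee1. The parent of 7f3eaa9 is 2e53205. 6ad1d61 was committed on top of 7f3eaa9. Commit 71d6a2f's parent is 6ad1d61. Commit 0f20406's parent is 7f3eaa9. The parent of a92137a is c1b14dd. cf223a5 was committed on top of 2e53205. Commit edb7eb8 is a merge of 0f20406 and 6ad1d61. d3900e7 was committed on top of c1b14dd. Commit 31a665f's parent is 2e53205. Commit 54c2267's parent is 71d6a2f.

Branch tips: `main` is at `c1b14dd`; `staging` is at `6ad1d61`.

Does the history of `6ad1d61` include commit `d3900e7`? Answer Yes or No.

No

Ancestors of 6ad1d61: {2e53205, 6ad1d61, 7f3eaa9, 81dbee1, c1b14dd}.
d3900e7 is not in that set, so it is not an ancestor of 6ad1d61.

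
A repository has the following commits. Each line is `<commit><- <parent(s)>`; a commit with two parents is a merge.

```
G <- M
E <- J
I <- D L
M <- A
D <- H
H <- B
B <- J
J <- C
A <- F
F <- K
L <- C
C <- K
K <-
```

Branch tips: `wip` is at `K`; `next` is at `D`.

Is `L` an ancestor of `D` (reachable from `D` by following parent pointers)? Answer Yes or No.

Ancestors of D: {B, C, D, H, J, K}.
L is not in that set, so it is not an ancestor of D.

No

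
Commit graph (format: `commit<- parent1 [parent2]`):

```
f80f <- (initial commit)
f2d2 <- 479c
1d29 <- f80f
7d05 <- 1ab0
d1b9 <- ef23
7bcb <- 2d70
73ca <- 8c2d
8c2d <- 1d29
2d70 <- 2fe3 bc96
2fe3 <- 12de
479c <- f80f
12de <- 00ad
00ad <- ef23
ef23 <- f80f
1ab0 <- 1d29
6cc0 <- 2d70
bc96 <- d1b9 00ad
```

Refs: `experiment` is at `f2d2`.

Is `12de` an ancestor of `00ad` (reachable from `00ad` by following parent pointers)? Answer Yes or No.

Ancestors of 00ad: {00ad, ef23, f80f}.
12de is not in that set, so it is not an ancestor of 00ad.

No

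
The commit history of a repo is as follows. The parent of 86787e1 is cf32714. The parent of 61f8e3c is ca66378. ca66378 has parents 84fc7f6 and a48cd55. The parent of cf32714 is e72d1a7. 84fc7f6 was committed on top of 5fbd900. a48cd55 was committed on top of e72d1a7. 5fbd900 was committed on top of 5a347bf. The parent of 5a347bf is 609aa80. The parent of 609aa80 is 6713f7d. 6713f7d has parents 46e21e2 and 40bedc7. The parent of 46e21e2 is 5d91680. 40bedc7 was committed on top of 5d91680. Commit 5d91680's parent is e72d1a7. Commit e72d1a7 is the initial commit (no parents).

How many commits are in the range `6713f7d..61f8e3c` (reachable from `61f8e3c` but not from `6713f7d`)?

Reachable from 61f8e3c: {40bedc7, 46e21e2, 5a347bf, 5d91680, 5fbd900, 609aa80, 61f8e3c, 6713f7d, 84fc7f6, a48cd55, ca66378, e72d1a7}.
Reachable from 6713f7d: {40bedc7, 46e21e2, 5d91680, 6713f7d, e72d1a7}.
In 61f8e3c's history but not 6713f7d's: {5a347bf, 5fbd900, 609aa80, 61f8e3c, 84fc7f6, a48cd55, ca66378} — 7 commits.

7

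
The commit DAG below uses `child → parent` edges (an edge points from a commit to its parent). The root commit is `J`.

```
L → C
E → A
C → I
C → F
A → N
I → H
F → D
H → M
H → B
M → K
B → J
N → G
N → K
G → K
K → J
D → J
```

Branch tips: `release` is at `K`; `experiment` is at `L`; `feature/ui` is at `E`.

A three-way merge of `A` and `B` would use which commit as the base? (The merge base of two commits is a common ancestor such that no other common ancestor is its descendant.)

J

Ancestors of A: {A, G, J, K, N}.
Ancestors of B: {B, J}.
Common ancestors: {J}.
The only common ancestor is J, so it is the merge base.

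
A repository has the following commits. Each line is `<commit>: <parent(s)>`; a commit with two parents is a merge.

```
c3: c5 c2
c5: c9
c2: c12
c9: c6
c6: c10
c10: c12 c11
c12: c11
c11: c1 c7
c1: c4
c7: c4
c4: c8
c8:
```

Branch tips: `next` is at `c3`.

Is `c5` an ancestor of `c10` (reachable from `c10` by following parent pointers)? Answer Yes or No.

Ancestors of c10: {c1, c10, c11, c12, c4, c7, c8}.
c5 is not in that set, so it is not an ancestor of c10.

No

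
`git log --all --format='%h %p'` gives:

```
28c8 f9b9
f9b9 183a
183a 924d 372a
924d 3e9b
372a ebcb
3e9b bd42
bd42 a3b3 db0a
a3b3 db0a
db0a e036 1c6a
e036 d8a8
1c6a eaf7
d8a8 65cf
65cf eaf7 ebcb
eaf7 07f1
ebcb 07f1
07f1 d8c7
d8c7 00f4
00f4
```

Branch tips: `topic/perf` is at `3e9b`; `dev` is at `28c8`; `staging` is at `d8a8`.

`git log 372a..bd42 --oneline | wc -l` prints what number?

8

Reachable from bd42: {00f4, 07f1, 1c6a, 65cf, a3b3, bd42, d8a8, d8c7, db0a, e036, eaf7, ebcb}.
Reachable from 372a: {00f4, 07f1, 372a, d8c7, ebcb}.
In bd42's history but not 372a's: {1c6a, 65cf, a3b3, bd42, d8a8, db0a, e036, eaf7} — 8 commits.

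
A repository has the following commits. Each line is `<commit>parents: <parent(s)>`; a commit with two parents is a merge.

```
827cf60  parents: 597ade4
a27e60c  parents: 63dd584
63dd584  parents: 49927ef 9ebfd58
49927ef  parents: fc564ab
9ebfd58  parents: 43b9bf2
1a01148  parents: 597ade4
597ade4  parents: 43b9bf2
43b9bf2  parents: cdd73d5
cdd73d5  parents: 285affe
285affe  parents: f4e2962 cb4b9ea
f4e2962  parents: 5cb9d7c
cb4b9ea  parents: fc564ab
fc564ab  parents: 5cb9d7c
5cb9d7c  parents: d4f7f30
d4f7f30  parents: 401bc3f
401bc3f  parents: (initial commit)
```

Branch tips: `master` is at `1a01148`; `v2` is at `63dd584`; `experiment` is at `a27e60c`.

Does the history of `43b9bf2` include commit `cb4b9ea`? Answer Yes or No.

Ancestors of 43b9bf2 (commits reachable by following parents): {285affe, 401bc3f, 43b9bf2, 5cb9d7c, cb4b9ea, cdd73d5, d4f7f30, f4e2962, fc564ab}.
cb4b9ea is in that set, so it is an ancestor of 43b9bf2.

Yes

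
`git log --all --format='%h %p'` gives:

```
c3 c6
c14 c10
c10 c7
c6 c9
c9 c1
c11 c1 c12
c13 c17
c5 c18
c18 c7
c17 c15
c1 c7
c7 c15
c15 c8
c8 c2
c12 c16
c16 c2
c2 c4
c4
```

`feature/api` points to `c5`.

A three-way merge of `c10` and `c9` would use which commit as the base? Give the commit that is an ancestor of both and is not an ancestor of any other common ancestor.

c7

Ancestors of c10: {c10, c15, c2, c4, c7, c8}.
Ancestors of c9: {c1, c15, c2, c4, c7, c8, c9}.
Common ancestors: {c15, c2, c4, c7, c8}.
Among these, c7 is not an ancestor of any other common ancestor — it is the merge base.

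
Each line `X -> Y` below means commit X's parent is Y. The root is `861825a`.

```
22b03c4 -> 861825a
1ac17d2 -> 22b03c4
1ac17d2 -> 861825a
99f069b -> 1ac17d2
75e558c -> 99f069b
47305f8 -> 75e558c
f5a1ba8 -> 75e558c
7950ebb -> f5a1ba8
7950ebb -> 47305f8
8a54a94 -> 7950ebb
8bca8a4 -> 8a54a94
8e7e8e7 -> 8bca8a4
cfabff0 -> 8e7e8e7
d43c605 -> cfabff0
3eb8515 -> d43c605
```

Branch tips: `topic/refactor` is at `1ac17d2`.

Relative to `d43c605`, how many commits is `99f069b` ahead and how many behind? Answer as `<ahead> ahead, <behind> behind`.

Reachable from 99f069b: {1ac17d2, 22b03c4, 861825a, 99f069b}.
Reachable from d43c605: {1ac17d2, 22b03c4, 47305f8, 75e558c, 7950ebb, 861825a, 8a54a94, 8bca8a4, 8e7e8e7, 99f069b, cfabff0, d43c605, f5a1ba8}.
Only in 99f069b's history (ahead): {} — 0.
Only in d43c605's history (behind): {47305f8, 75e558c, 7950ebb, 8a54a94, 8bca8a4, 8e7e8e7, cfabff0, d43c605, f5a1ba8} — 9.

0 ahead, 9 behind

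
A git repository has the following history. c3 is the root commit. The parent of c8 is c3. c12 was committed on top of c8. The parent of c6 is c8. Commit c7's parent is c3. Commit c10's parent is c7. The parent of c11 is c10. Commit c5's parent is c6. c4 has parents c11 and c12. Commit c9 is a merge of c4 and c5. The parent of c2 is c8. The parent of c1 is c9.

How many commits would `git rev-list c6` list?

3

Walking parent pointers from c6: reachable set = {c3, c6, c8}.
That is 3 commits.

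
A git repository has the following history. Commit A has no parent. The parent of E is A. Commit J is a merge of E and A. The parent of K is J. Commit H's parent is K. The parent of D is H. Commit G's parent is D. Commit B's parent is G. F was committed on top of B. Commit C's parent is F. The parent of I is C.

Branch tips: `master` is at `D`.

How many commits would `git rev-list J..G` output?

Reachable from G: {A, D, E, G, H, J, K}.
Reachable from J: {A, E, J}.
In G's history but not J's: {D, G, H, K} — 4 commits.

4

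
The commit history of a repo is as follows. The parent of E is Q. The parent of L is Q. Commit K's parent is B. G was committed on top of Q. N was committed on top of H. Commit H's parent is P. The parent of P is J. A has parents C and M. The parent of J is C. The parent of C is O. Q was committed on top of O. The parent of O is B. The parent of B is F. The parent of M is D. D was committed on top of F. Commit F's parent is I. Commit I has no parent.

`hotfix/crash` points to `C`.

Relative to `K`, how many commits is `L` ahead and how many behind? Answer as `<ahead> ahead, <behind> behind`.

3 ahead, 1 behind

Reachable from L: {B, F, I, L, O, Q}.
Reachable from K: {B, F, I, K}.
Only in L's history (ahead): {L, O, Q} — 3.
Only in K's history (behind): {K} — 1.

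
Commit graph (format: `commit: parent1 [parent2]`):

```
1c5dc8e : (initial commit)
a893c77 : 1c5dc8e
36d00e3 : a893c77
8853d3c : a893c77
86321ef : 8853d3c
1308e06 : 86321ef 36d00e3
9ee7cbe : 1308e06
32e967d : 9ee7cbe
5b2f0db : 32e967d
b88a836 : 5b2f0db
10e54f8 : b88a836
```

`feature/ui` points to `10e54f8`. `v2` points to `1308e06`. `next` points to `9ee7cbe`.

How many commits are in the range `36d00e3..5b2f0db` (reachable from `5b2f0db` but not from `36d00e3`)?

Reachable from 5b2f0db: {1308e06, 1c5dc8e, 32e967d, 36d00e3, 5b2f0db, 86321ef, 8853d3c, 9ee7cbe, a893c77}.
Reachable from 36d00e3: {1c5dc8e, 36d00e3, a893c77}.
In 5b2f0db's history but not 36d00e3's: {1308e06, 32e967d, 5b2f0db, 86321ef, 8853d3c, 9ee7cbe} — 6 commits.

6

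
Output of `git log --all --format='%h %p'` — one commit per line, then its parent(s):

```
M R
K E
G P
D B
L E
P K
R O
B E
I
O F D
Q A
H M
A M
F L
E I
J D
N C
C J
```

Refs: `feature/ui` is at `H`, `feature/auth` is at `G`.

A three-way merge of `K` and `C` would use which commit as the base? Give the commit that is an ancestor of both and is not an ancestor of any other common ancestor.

E

Ancestors of K: {E, I, K}.
Ancestors of C: {B, C, D, E, I, J}.
Common ancestors: {E, I}.
Among these, E is not an ancestor of any other common ancestor — it is the merge base.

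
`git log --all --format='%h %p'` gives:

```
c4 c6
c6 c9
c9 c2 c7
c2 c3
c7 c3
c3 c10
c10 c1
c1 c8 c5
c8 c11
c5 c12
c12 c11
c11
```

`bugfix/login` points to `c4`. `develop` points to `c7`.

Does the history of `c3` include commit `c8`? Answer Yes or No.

Ancestors of c3 (commits reachable by following parents): {c1, c10, c11, c12, c3, c5, c8}.
c8 is in that set, so it is an ancestor of c3.

Yes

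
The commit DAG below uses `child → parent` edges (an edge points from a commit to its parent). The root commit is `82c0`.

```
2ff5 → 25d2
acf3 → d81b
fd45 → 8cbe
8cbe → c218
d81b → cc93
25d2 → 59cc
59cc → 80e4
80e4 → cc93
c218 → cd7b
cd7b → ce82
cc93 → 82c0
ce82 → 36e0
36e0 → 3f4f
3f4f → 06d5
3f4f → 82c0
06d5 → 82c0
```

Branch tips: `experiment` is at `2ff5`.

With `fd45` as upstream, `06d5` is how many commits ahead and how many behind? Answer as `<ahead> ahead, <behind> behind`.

0 ahead, 7 behind

Reachable from 06d5: {06d5, 82c0}.
Reachable from fd45: {06d5, 36e0, 3f4f, 82c0, 8cbe, c218, cd7b, ce82, fd45}.
Only in 06d5's history (ahead): {} — 0.
Only in fd45's history (behind): {36e0, 3f4f, 8cbe, c218, cd7b, ce82, fd45} — 7.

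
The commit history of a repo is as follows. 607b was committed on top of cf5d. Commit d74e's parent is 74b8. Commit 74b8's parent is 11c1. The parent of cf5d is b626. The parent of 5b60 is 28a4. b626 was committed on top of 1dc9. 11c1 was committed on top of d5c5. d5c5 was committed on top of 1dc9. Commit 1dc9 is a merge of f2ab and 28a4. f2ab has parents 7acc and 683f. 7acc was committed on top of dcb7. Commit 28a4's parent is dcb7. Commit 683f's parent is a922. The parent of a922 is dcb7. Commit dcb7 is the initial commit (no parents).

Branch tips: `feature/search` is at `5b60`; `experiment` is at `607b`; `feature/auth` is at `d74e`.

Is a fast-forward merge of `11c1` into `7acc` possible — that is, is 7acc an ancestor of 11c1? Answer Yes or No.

Yes

A fast-forward from 7acc to 11c1 is possible iff 7acc is an ancestor of 11c1.
Ancestors of 11c1: {11c1, 1dc9, 28a4, 683f, 7acc, a922, d5c5, dcb7, f2ab}.
7acc is among them, so fast-forward is possible.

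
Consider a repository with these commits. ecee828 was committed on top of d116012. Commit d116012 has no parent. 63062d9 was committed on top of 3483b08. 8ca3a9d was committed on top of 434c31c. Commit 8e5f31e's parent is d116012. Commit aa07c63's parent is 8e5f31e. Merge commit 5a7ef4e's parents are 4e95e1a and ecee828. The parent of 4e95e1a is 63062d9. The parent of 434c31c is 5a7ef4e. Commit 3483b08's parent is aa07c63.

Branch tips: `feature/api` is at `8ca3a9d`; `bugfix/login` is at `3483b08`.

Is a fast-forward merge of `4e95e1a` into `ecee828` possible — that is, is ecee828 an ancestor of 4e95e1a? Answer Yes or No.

No

A fast-forward from ecee828 to 4e95e1a is possible iff ecee828 is an ancestor of 4e95e1a.
Ancestors of 4e95e1a: {3483b08, 4e95e1a, 63062d9, 8e5f31e, aa07c63, d116012}.
ecee828 is not among them, so fast-forward is not possible.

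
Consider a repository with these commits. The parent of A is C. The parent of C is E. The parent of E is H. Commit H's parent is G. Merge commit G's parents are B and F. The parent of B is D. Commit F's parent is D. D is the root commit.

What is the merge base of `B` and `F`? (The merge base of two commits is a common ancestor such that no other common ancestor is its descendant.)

D

Ancestors of B: {B, D}.
Ancestors of F: {D, F}.
Common ancestors: {D}.
The only common ancestor is D, so it is the merge base.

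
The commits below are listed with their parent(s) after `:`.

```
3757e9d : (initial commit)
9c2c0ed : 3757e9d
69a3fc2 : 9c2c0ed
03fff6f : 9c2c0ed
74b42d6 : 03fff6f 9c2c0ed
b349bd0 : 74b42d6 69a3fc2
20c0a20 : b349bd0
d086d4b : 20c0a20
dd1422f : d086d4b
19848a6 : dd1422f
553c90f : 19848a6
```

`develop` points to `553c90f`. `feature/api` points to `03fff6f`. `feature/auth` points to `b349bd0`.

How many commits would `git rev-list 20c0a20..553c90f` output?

Reachable from 553c90f: {03fff6f, 19848a6, 20c0a20, 3757e9d, 553c90f, 69a3fc2, 74b42d6, 9c2c0ed, b349bd0, d086d4b, dd1422f}.
Reachable from 20c0a20: {03fff6f, 20c0a20, 3757e9d, 69a3fc2, 74b42d6, 9c2c0ed, b349bd0}.
In 553c90f's history but not 20c0a20's: {19848a6, 553c90f, d086d4b, dd1422f} — 4 commits.

4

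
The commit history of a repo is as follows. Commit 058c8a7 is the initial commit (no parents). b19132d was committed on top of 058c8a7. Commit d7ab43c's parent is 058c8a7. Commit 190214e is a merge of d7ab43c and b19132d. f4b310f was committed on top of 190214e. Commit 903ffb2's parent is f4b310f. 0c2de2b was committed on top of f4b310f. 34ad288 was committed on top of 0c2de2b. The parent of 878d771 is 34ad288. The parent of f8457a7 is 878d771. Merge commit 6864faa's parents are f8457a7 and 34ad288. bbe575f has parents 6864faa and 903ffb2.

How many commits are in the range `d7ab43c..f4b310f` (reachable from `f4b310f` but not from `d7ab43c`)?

3

Reachable from f4b310f: {058c8a7, 190214e, b19132d, d7ab43c, f4b310f}.
Reachable from d7ab43c: {058c8a7, d7ab43c}.
In f4b310f's history but not d7ab43c's: {190214e, b19132d, f4b310f} — 3 commits.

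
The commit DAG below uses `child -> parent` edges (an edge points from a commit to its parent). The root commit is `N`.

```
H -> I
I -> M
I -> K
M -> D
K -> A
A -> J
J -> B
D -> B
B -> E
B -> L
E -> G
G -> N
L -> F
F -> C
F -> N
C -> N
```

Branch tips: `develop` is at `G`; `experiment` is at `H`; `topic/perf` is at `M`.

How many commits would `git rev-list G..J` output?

Reachable from J: {B, C, E, F, G, J, L, N}.
Reachable from G: {G, N}.
In J's history but not G's: {B, C, E, F, J, L} — 6 commits.

6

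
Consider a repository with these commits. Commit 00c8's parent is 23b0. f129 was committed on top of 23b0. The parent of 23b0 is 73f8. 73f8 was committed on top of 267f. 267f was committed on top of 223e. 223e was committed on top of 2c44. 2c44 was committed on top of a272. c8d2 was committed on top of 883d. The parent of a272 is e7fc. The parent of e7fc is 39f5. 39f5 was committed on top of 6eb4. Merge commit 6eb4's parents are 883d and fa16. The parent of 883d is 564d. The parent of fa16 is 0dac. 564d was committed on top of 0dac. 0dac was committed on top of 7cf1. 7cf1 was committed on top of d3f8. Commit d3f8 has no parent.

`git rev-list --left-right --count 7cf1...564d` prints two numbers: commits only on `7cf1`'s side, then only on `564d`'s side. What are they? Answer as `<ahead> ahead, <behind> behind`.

Reachable from 7cf1: {7cf1, d3f8}.
Reachable from 564d: {0dac, 564d, 7cf1, d3f8}.
Only in 7cf1's history (ahead): {} — 0.
Only in 564d's history (behind): {0dac, 564d} — 2.

0 ahead, 2 behind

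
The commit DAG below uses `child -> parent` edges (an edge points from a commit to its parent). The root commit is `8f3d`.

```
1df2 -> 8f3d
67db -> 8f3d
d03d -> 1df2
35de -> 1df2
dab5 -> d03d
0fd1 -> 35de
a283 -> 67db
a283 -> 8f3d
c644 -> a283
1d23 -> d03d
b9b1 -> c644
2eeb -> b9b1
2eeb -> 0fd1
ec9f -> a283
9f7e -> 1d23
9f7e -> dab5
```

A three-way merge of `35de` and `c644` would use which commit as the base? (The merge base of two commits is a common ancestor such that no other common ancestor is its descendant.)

Ancestors of 35de: {1df2, 35de, 8f3d}.
Ancestors of c644: {67db, 8f3d, a283, c644}.
Common ancestors: {8f3d}.
The only common ancestor is 8f3d, so it is the merge base.

8f3d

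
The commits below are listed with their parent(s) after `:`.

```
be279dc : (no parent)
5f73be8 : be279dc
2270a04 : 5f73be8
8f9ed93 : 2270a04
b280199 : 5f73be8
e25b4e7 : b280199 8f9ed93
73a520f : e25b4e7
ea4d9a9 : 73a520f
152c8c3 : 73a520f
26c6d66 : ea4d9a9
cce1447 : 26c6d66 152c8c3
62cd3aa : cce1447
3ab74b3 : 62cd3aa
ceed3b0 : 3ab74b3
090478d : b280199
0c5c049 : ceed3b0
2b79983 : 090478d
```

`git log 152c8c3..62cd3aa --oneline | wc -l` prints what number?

4

Reachable from 62cd3aa: {152c8c3, 2270a04, 26c6d66, 5f73be8, 62cd3aa, 73a520f, 8f9ed93, b280199, be279dc, cce1447, e25b4e7, ea4d9a9}.
Reachable from 152c8c3: {152c8c3, 2270a04, 5f73be8, 73a520f, 8f9ed93, b280199, be279dc, e25b4e7}.
In 62cd3aa's history but not 152c8c3's: {26c6d66, 62cd3aa, cce1447, ea4d9a9} — 4 commits.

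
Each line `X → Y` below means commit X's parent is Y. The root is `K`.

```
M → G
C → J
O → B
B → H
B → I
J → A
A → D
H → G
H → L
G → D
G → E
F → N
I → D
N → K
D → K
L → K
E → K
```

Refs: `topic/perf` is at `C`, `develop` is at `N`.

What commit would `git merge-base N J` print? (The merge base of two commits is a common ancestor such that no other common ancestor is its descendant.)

K

Ancestors of N: {K, N}.
Ancestors of J: {A, D, J, K}.
Common ancestors: {K}.
The only common ancestor is K, so it is the merge base.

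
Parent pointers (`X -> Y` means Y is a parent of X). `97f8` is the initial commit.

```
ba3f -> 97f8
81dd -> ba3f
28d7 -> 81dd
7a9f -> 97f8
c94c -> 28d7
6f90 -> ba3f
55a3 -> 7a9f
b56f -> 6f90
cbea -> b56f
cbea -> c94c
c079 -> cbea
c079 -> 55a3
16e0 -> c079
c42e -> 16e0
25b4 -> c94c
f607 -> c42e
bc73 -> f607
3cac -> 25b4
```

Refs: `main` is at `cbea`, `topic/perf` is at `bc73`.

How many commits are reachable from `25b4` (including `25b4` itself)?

6

Walking parent pointers from 25b4: reachable set = {25b4, 28d7, 81dd, 97f8, ba3f, c94c}.
That is 6 commits.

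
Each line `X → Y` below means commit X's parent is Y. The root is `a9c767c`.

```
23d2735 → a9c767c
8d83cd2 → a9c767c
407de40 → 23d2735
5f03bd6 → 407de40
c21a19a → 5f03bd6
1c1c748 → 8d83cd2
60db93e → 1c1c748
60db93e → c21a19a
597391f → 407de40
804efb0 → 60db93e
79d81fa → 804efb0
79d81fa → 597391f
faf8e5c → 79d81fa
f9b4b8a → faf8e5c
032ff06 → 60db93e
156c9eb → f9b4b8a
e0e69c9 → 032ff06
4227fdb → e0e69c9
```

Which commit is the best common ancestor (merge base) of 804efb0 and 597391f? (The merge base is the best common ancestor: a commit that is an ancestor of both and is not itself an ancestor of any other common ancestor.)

407de40

Ancestors of 804efb0: {1c1c748, 23d2735, 407de40, 5f03bd6, 60db93e, 804efb0, 8d83cd2, a9c767c, c21a19a}.
Ancestors of 597391f: {23d2735, 407de40, 597391f, a9c767c}.
Common ancestors: {23d2735, 407de40, a9c767c}.
Among these, 407de40 is not an ancestor of any other common ancestor — it is the merge base.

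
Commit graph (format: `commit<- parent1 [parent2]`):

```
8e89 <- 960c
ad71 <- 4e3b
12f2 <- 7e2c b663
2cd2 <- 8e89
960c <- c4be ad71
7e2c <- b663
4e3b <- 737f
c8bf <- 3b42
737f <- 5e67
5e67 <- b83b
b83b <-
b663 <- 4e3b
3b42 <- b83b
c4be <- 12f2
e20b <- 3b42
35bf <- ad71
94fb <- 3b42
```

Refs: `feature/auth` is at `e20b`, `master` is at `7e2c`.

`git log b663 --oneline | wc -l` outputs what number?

5

Walking parent pointers from b663: reachable set = {4e3b, 5e67, 737f, b663, b83b}.
That is 5 commits.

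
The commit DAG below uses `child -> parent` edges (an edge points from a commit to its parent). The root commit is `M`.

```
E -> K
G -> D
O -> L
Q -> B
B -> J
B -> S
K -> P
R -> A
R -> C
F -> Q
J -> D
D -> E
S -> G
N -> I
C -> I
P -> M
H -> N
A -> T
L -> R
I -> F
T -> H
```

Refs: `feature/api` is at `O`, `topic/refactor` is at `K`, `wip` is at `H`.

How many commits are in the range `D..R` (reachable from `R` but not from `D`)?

Reachable from R: {A, B, C, D, E, F, G, H, I, J, K, M, N, P, Q, R, S, T}.
Reachable from D: {D, E, K, M, P}.
In R's history but not D's: {A, B, C, F, G, H, I, J, N, Q, R, S, T} — 13 commits.

13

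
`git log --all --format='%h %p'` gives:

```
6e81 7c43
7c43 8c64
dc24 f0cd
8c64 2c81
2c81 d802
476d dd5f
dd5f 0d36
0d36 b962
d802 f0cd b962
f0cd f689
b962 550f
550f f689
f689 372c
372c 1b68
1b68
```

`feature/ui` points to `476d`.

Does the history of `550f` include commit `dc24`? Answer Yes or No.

Ancestors of 550f: {1b68, 372c, 550f, f689}.
dc24 is not in that set, so it is not an ancestor of 550f.

No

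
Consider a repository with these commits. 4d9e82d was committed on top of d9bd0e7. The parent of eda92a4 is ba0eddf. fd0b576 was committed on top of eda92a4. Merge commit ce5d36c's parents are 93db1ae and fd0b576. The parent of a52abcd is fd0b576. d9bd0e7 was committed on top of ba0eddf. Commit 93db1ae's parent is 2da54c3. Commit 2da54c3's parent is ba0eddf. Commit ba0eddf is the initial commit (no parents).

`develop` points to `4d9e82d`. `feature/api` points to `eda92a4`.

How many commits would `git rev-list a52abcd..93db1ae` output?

2

Reachable from 93db1ae: {2da54c3, 93db1ae, ba0eddf}.
Reachable from a52abcd: {a52abcd, ba0eddf, eda92a4, fd0b576}.
In 93db1ae's history but not a52abcd's: {2da54c3, 93db1ae} — 2 commits.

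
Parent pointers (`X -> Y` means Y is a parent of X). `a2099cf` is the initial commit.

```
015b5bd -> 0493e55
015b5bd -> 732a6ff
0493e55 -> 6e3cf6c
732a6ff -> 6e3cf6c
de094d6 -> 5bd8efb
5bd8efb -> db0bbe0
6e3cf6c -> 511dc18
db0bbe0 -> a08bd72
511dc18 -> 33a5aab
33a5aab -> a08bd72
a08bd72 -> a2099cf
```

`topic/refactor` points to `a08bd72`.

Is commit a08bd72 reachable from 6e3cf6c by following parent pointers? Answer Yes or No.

Ancestors of 6e3cf6c (commits reachable by following parents): {33a5aab, 511dc18, 6e3cf6c, a08bd72, a2099cf}.
a08bd72 is in that set, so it is an ancestor of 6e3cf6c.

Yes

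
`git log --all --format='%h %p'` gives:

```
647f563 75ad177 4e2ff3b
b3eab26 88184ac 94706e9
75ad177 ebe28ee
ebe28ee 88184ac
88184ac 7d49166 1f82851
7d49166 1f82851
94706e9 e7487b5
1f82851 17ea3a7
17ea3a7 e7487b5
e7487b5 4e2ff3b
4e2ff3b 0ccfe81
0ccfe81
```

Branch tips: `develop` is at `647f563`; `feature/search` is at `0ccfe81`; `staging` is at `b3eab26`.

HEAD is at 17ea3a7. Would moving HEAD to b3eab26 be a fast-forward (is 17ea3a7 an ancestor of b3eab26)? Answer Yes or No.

Yes

A fast-forward from 17ea3a7 to b3eab26 is possible iff 17ea3a7 is an ancestor of b3eab26.
Ancestors of b3eab26: {0ccfe81, 17ea3a7, 1f82851, 4e2ff3b, 7d49166, 88184ac, 94706e9, b3eab26, e7487b5}.
17ea3a7 is among them, so fast-forward is possible.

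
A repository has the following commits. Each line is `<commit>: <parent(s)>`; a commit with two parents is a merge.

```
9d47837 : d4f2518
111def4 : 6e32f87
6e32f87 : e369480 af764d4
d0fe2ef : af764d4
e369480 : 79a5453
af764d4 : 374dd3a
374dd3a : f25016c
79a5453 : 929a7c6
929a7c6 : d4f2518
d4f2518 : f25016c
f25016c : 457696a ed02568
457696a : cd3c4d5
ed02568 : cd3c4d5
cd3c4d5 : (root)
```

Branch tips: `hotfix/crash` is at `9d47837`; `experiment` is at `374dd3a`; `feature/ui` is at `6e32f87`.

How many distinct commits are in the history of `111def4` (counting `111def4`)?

12

Walking parent pointers from 111def4: reachable set = {111def4, 374dd3a, 457696a, 6e32f87, 79a5453, 929a7c6, af764d4, cd3c4d5, d4f2518, e369480, ed02568, f25016c}.
That is 12 commits.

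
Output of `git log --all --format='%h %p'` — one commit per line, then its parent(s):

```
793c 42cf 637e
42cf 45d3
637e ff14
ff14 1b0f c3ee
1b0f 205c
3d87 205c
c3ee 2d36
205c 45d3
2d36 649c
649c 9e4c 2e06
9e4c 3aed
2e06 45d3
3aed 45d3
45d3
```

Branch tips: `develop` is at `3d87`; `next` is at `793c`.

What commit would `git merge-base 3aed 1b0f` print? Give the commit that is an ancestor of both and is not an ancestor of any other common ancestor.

45d3

Ancestors of 3aed: {3aed, 45d3}.
Ancestors of 1b0f: {1b0f, 205c, 45d3}.
Common ancestors: {45d3}.
The only common ancestor is 45d3, so it is the merge base.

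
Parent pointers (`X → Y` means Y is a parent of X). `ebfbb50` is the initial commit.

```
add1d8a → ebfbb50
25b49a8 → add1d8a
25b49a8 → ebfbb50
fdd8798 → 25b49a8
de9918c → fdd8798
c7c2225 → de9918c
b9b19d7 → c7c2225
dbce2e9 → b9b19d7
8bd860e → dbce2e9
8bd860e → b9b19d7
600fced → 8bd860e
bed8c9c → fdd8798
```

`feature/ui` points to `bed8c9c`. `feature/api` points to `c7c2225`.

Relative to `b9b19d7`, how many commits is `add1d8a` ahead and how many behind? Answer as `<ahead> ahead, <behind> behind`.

0 ahead, 5 behind

Reachable from add1d8a: {add1d8a, ebfbb50}.
Reachable from b9b19d7: {25b49a8, add1d8a, b9b19d7, c7c2225, de9918c, ebfbb50, fdd8798}.
Only in add1d8a's history (ahead): {} — 0.
Only in b9b19d7's history (behind): {25b49a8, b9b19d7, c7c2225, de9918c, fdd8798} — 5.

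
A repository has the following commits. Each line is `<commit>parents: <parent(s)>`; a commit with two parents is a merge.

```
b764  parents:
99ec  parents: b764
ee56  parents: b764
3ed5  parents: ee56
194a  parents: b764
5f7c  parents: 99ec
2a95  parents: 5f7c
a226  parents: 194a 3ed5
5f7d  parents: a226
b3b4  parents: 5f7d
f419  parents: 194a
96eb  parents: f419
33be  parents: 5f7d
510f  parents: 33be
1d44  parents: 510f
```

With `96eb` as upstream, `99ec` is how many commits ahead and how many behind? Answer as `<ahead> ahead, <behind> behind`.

Reachable from 99ec: {99ec, b764}.
Reachable from 96eb: {194a, 96eb, b764, f419}.
Only in 99ec's history (ahead): {99ec} — 1.
Only in 96eb's history (behind): {194a, 96eb, f419} — 3.

1 ahead, 3 behind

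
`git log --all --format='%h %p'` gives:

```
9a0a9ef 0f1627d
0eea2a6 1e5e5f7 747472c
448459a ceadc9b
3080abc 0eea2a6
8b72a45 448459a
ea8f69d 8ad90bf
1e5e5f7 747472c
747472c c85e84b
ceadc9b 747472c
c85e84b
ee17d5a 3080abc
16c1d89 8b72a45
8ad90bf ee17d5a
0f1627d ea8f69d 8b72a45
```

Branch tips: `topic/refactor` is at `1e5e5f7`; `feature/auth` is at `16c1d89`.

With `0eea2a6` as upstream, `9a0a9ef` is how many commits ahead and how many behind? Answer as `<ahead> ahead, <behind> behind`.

9 ahead, 0 behind

Reachable from 9a0a9ef: {0eea2a6, 0f1627d, 1e5e5f7, 3080abc, 448459a, 747472c, 8ad90bf, 8b72a45, 9a0a9ef, c85e84b, ceadc9b, ea8f69d, ee17d5a}.
Reachable from 0eea2a6: {0eea2a6, 1e5e5f7, 747472c, c85e84b}.
Only in 9a0a9ef's history (ahead): {0f1627d, 3080abc, 448459a, 8ad90bf, 8b72a45, 9a0a9ef, ceadc9b, ea8f69d, ee17d5a} — 9.
Only in 0eea2a6's history (behind): {} — 0.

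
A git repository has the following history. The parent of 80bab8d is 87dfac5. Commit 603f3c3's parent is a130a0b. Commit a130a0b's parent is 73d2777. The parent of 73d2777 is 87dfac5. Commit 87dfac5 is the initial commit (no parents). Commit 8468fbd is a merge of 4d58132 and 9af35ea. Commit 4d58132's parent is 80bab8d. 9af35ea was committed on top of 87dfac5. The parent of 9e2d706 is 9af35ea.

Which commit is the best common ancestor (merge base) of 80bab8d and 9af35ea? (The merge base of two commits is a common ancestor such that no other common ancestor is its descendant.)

87dfac5

Ancestors of 80bab8d: {80bab8d, 87dfac5}.
Ancestors of 9af35ea: {87dfac5, 9af35ea}.
Common ancestors: {87dfac5}.
The only common ancestor is 87dfac5, so it is the merge base.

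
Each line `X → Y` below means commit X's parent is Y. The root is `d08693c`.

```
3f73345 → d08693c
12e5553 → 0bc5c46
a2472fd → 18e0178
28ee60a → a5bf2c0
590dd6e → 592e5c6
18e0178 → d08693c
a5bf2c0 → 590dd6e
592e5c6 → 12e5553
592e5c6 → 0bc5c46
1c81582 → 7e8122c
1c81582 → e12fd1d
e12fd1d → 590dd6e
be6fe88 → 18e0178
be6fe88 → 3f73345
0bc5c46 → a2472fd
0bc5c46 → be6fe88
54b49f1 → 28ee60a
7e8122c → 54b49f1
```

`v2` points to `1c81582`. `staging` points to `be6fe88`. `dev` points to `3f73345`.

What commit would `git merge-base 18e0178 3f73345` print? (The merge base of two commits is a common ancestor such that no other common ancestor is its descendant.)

Ancestors of 18e0178: {18e0178, d08693c}.
Ancestors of 3f73345: {3f73345, d08693c}.
Common ancestors: {d08693c}.
The only common ancestor is d08693c, so it is the merge base.

d08693c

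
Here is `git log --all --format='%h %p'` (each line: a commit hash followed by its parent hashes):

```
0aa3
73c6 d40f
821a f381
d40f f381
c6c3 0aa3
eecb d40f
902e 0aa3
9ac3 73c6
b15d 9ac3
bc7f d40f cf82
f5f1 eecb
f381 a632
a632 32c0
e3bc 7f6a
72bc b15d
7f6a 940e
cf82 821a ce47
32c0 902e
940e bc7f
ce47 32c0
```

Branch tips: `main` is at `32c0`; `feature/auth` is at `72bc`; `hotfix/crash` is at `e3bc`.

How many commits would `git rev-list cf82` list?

8

Walking parent pointers from cf82: reachable set = {0aa3, 32c0, 821a, 902e, a632, ce47, cf82, f381}.
That is 8 commits.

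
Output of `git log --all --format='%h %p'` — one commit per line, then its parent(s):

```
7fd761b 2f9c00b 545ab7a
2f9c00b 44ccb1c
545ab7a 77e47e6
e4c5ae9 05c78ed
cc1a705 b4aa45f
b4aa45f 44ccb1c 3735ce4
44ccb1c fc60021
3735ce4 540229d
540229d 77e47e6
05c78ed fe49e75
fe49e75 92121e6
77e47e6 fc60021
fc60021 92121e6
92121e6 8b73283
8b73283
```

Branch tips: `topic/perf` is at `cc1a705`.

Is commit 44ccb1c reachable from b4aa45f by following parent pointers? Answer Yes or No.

Ancestors of b4aa45f (commits reachable by following parents): {3735ce4, 44ccb1c, 540229d, 77e47e6, 8b73283, 92121e6, b4aa45f, fc60021}.
44ccb1c is in that set, so it is an ancestor of b4aa45f.

Yes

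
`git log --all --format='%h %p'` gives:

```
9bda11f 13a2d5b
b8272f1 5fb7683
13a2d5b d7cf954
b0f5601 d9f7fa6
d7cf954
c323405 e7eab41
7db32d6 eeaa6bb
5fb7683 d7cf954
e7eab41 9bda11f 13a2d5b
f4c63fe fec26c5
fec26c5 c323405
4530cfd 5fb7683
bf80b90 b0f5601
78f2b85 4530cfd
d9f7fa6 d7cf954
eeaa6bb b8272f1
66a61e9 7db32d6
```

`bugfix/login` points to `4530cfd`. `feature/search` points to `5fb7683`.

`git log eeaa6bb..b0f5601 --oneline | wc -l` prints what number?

Reachable from b0f5601: {b0f5601, d7cf954, d9f7fa6}.
Reachable from eeaa6bb: {5fb7683, b8272f1, d7cf954, eeaa6bb}.
In b0f5601's history but not eeaa6bb's: {b0f5601, d9f7fa6} — 2 commits.

2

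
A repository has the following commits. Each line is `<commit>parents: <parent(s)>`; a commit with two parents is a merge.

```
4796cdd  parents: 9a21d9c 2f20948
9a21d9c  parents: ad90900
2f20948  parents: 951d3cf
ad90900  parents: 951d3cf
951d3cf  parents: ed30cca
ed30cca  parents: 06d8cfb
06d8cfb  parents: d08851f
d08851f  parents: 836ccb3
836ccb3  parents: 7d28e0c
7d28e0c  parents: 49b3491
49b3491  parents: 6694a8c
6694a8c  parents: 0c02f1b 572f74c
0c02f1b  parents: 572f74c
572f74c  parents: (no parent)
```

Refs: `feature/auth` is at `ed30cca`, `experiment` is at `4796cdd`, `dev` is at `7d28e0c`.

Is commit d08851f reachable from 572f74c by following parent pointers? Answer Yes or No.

Ancestors of 572f74c: {572f74c}.
d08851f is not in that set, so it is not an ancestor of 572f74c.

No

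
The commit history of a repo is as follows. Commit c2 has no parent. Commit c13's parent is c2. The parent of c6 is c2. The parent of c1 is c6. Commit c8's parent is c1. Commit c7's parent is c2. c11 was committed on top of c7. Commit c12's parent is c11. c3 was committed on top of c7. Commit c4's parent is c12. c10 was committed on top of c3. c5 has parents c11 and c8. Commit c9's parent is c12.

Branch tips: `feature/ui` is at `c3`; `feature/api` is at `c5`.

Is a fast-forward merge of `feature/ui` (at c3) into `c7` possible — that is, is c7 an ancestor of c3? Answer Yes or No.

Yes

A fast-forward from c7 to c3 is possible iff c7 is an ancestor of c3.
Ancestors of c3: {c2, c3, c7}.
c7 is among them, so fast-forward is possible.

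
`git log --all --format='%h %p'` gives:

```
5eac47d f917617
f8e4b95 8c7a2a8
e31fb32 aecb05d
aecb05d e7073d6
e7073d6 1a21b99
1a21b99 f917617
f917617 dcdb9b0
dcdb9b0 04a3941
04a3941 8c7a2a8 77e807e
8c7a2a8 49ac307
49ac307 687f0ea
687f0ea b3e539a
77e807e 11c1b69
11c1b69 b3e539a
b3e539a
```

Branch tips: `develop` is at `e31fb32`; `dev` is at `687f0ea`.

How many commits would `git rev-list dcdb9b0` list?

8

Walking parent pointers from dcdb9b0: reachable set = {04a3941, 11c1b69, 49ac307, 687f0ea, 77e807e, 8c7a2a8, b3e539a, dcdb9b0}.
That is 8 commits.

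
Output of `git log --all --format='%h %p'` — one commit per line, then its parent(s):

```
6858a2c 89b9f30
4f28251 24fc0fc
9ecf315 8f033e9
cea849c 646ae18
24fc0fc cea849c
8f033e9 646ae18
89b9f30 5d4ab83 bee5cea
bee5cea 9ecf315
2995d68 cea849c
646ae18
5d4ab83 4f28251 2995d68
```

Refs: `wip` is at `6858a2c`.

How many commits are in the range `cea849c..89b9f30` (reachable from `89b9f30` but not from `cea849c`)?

Reachable from 89b9f30: {24fc0fc, 2995d68, 4f28251, 5d4ab83, 646ae18, 89b9f30, 8f033e9, 9ecf315, bee5cea, cea849c}.
Reachable from cea849c: {646ae18, cea849c}.
In 89b9f30's history but not cea849c's: {24fc0fc, 2995d68, 4f28251, 5d4ab83, 89b9f30, 8f033e9, 9ecf315, bee5cea} — 8 commits.

8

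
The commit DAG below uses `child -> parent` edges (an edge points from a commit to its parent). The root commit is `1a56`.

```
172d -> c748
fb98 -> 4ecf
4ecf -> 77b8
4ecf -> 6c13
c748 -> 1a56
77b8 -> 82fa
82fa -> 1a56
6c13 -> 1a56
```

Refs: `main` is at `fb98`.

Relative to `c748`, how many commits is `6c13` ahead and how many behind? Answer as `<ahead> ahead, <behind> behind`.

Reachable from 6c13: {1a56, 6c13}.
Reachable from c748: {1a56, c748}.
Only in 6c13's history (ahead): {6c13} — 1.
Only in c748's history (behind): {c748} — 1.

1 ahead, 1 behind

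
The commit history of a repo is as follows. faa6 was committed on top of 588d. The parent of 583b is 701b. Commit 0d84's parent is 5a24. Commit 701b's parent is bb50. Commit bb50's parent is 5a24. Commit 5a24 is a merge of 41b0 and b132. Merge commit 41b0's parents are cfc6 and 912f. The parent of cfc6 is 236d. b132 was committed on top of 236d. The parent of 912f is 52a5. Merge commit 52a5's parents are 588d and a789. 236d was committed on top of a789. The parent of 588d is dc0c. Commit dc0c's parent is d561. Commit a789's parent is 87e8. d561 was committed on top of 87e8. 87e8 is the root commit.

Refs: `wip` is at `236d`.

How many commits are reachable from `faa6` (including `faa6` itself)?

5

Walking parent pointers from faa6: reachable set = {588d, 87e8, d561, dc0c, faa6}.
That is 5 commits.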